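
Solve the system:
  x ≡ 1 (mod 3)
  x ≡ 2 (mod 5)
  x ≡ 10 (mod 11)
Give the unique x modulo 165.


Moduli 3, 5, 11 are pairwise coprime; by CRT there is a unique solution modulo M = 3 · 5 · 11 = 165.
Solve pairwise, accumulating the modulus:
  Start with x ≡ 1 (mod 3).
  Combine with x ≡ 2 (mod 5): since gcd(3, 5) = 1, we get a unique residue mod 15.
    Write x = 1 + 3·t and substitute into x ≡ 2 (mod 5): 3·t ≡ 2 − 1 = 1 (mod 5).
    The inverse of 3 mod 5 is 2 (since 3·2 = 6 = 1·5 + 1), so t ≡ 2·1 = 2 ≡ 2 (mod 5).
    Then x = 1 + 3·2 = 7, valid modulo lcm(3, 5) = 15: x ≡ 7 (mod 15).
  Combine with x ≡ 10 (mod 11): since gcd(15, 11) = 1, we get a unique residue mod 165.
    Write x = 7 + 15·t and substitute into x ≡ 10 (mod 11): 15·t ≡ 10 − 7 = 3 (mod 11).
    Reduce coefficients mod 11: 4·t ≡ 3 (mod 11).
    The inverse of 4 mod 11 is 3 (since 4·3 = 12 = 1·11 + 1), so t ≡ 3·3 = 9 ≡ 9 (mod 11).
    Then x = 7 + 15·9 = 142, valid modulo lcm(15, 11) = 165: x ≡ 142 (mod 165).
Verify: 142 mod 3 = 1 ✓, 142 mod 5 = 2 ✓, 142 mod 11 = 10 ✓.

x ≡ 142 (mod 165).


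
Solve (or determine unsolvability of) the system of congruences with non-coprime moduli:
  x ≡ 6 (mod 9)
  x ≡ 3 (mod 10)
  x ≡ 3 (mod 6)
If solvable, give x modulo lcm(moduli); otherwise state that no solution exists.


Moduli 9, 10, 6 are not pairwise coprime, so CRT works modulo lcm(m_i) when all pairwise compatibility conditions hold.
Pairwise compatibility: gcd(m_i, m_j) must divide a_i - a_j for every pair.
Merge one congruence at a time:
  Start: x ≡ 6 (mod 9).
  Combine with x ≡ 3 (mod 10): gcd(9, 10) = 1; 3 - 6 = -3, which IS divisible by 1, so compatible.
    Write x = 6 + 9·t and substitute into x ≡ 3 (mod 10): 9·t ≡ 3 − 6 = -3 (mod 10).
    Reduce coefficients mod 10: 9·t ≡ 7 (mod 10).
    The inverse of 9 mod 10 is 9 (since 9·9 = 81 = 8·10 + 1), so t ≡ 9·7 = 63 ≡ 3 (mod 10).
    Then x = 6 + 9·3 = 33, valid modulo lcm(9, 10) = 90: x ≡ 33 (mod 90).
  Combine with x ≡ 3 (mod 6): gcd(90, 6) = 6; 3 - 33 = -30, which IS divisible by 6, so compatible.
    Write x = 33 + 90·t and substitute into x ≡ 3 (mod 6): 90·t ≡ 3 − 33 = -30 (mod 6).
    Divide the congruence (and modulus) by g = 6: 15·t ≡ -5 (mod 1).
    Modulo 1 every t works; take t = 0.
    Then x = 33 + 90·0 = 33, valid modulo lcm(90, 6) = 90: x ≡ 33 (mod 90).
Verify: 33 mod 9 = 6, 33 mod 10 = 3, 33 mod 6 = 3.

x ≡ 33 (mod 90).


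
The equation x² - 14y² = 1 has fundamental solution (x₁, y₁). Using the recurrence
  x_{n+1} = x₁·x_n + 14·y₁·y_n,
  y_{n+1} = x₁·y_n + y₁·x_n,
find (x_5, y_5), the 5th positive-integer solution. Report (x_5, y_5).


Step 1: Find the fundamental solution (x₁, y₁) of x² - 14y² = 1.
  Expand √14 as a continued fraction. a₀ = ⌊√14⌋ = 3; iterate m_{k+1} = d_k·a_k − m_k, d_{k+1} = (14 − m_{k+1}²)/d_k, a_{k+1} = ⌊(a₀ + m_{k+1})/d_{k+1}⌋ (starting m₀ = 0, d₀ = 1), with convergents p_k = a_k·p_{k-1} + p_{k-2}, q_k = a_k·q_{k-1} + q_{k-2} (p₋₁ = 1, q₋₁ = 0):
  k = 0: a₀ = 3; p₀/q₀ = 3/1; p₀² − 14·q₀² = 9 − 14 = -5.
  k = 1: m = 3, d = 5, a = ⌊(3 + 3)/5⌋ = 1; p/q = (1·3 + 1)/(1·1 + 0) = 4/1; p² − 14·q² = 16 − 14 = 2.
  k = 2: m = 2, d = 2, a = ⌊(3 + 2)/2⌋ = 2; p/q = (2·4 + 3)/(2·1 + 1) = 11/3; p² − 14·q² = 121 − 126 = -5.
  k = 3: m = 2, d = 5, a = ⌊(3 + 2)/5⌋ = 1; p/q = (1·11 + 4)/(1·3 + 1) = 15/4; p² − 14·q² = 225 − 224 = 1.
  The first convergent with p² − 14·q² = 1 gives the fundamental solution (x₁, y₁) = (15, 4).
Step 2: Apply the recurrence (x_{n+1}, y_{n+1}) = (x₁x_n + 14y₁y_n, x₁y_n + y₁x_n) repeatedly.
  From (x_1, y_1) = (15, 4): x_2 = 15·15 + 14·4·4 = 449; y_2 = 15·4 + 4·15 = 120.
  From (x_2, y_2) = (449, 120): x_3 = 15·449 + 14·4·120 = 13455; y_3 = 15·120 + 4·449 = 3596.
  From (x_3, y_3) = (13455, 3596): x_4 = 15·13455 + 14·4·3596 = 403201; y_4 = 15·3596 + 4·13455 = 107760.
  From (x_4, y_4) = (403201, 107760): x_5 = 15·403201 + 14·4·107760 = 12082575; y_5 = 15·107760 + 4·403201 = 3229204.
Step 3: Verify x_5² - 14·y_5² = 145988618630625 - 145988618630624 = 1 (should be 1). ✓

(x_1, y_1) = (15, 4); (x_5, y_5) = (12082575, 3229204).


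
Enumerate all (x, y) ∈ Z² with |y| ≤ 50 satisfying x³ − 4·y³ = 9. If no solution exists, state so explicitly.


The equation is x³ - 4y³ = 9. For fixed y, x³ = 4·y³ + 9, so a solution requires the RHS to be a perfect cube.
Strategy: iterate y from -50 to 50, compute RHS = 4·y³ + 9, and check whether it is a (positive or negative) perfect cube.
Check small values of y:
  y = 0: RHS = 9 is not a perfect cube.
  y = 1: RHS = 13 is not a perfect cube.
  y = -1: RHS = 5 is not a perfect cube.
  y = 2: RHS = 41 is not a perfect cube.
  y = -2: RHS = -23 is not a perfect cube.
  y = 3: RHS = 117 is not a perfect cube.
  y = -3: RHS = -99 is not a perfect cube.
Continuing the search up to |y| = 50 finds no solutions either.
No (x, y) in the scanned range satisfies the equation.

No integer solutions with |y| ≤ 50.


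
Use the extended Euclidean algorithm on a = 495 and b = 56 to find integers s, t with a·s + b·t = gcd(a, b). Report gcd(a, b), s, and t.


Euclidean algorithm on (495, 56) — divide until remainder is 0:
  495 = 8 · 56 + 47
  56 = 1 · 47 + 9
  47 = 5 · 9 + 2
  9 = 4 · 2 + 1
  2 = 2 · 1 + 0
gcd(495, 56) = 1.
Track Bezout coefficients alongside the remainders: start with r₀ = 495 = a·1 + b·0 (s = 1, t = 0) and r₁ = 56 = a·0 + b·1 (s = 0, t = 1); each new remainder r_{k+1} = r_{k-1} − q_k·r_k inherits s_{k+1} = s_{k-1} − q_k·s_k, t_{k+1} = t_{k-1} − q_k·t_k, so r_k = a·s_k + b·t_k at every step:
  q = 8: r = 47, s = 1 − 8·0 = 1, t = 0 − 8·1 = -8  (check: 495·1 + 56·(-8) = 47)
  q = 1: r = 9, s = 0 − 1·1 = -1, t = 1 − 1·(-8) = 9  (check: 495·(-1) + 56·9 = 9)
  q = 5: r = 2, s = 1 − 5·(-1) = 6, t = -8 − 5·9 = -53  (check: 495·6 + 56·(-53) = 2)
  q = 4: r = 1, s = -1 − 4·6 = -25, t = 9 − 4·(-53) = 221  (check: 495·(-25) + 56·221 = 1)
The row with r = 1 (the gcd) gives the Bezout coefficients s = -25, t = 221.
Result: 495 · (-25) + 56 · (221) = 1.

gcd(495, 56) = 1; s = -25, t = 221 (check: 495·(-25) + 56·221 = 1).


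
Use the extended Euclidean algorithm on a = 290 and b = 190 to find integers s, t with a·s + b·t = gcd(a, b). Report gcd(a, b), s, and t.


Euclidean algorithm on (290, 190) — divide until remainder is 0:
  290 = 1 · 190 + 100
  190 = 1 · 100 + 90
  100 = 1 · 90 + 10
  90 = 9 · 10 + 0
gcd(290, 190) = 10.
Track Bezout coefficients alongside the remainders: start with r₀ = 290 = a·1 + b·0 (s = 1, t = 0) and r₁ = 190 = a·0 + b·1 (s = 0, t = 1); each new remainder r_{k+1} = r_{k-1} − q_k·r_k inherits s_{k+1} = s_{k-1} − q_k·s_k, t_{k+1} = t_{k-1} − q_k·t_k, so r_k = a·s_k + b·t_k at every step:
  q = 1: r = 100, s = 1 − 1·0 = 1, t = 0 − 1·1 = -1  (check: 290·1 + 190·(-1) = 100)
  q = 1: r = 90, s = 0 − 1·1 = -1, t = 1 − 1·(-1) = 2  (check: 290·(-1) + 190·2 = 90)
  q = 1: r = 10, s = 1 − 1·(-1) = 2, t = -1 − 1·2 = -3  (check: 290·2 + 190·(-3) = 10)
The row with r = 10 (the gcd) gives the Bezout coefficients s = 2, t = -3.
Result: 290 · (2) + 190 · (-3) = 10.

gcd(290, 190) = 10; s = 2, t = -3 (check: 290·2 + 190·(-3) = 10).


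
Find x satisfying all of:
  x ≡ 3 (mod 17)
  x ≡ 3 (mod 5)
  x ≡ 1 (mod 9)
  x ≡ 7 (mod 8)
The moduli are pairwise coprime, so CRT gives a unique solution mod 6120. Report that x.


Product of moduli M = 17 · 5 · 9 · 8 = 6120.
Merge one congruence at a time:
  Start: x ≡ 3 (mod 17).
  Combine with x ≡ 3 (mod 5); new modulus lcm = 85.
    Write x = 3 + 17·t and substitute into x ≡ 3 (mod 5): 17·t ≡ 3 − 3 = 0 (mod 5).
    Reduce coefficients mod 5: 2·t ≡ 0 (mod 5).
    The inverse of 2 mod 5 is 3 (since 2·3 = 6 = 1·5 + 1), so t ≡ 3·0 = 0 ≡ 0 (mod 5).
    Then x = 3 + 17·0 = 3, valid modulo lcm(17, 5) = 85: x ≡ 3 (mod 85).
  Combine with x ≡ 1 (mod 9); new modulus lcm = 765.
    Write x = 3 + 85·t and substitute into x ≡ 1 (mod 9): 85·t ≡ 1 − 3 = -2 (mod 9).
    Reduce coefficients mod 9: 4·t ≡ 7 (mod 9).
    The inverse of 4 mod 9 is 7 (since 4·7 = 28 = 3·9 + 1), so t ≡ 7·7 = 49 ≡ 4 (mod 9).
    Then x = 3 + 85·4 = 343, valid modulo lcm(85, 9) = 765: x ≡ 343 (mod 765).
  Combine with x ≡ 7 (mod 8); new modulus lcm = 6120.
    Write x = 343 + 765·t and substitute into x ≡ 7 (mod 8): 765·t ≡ 7 − 343 = -336 (mod 8).
    Reduce coefficients mod 8: 5·t ≡ 0 (mod 8).
    The inverse of 5 mod 8 is 5 (since 5·5 = 25 = 3·8 + 1), so t ≡ 5·0 = 0 ≡ 0 (mod 8).
    Then x = 343 + 765·0 = 343, valid modulo lcm(765, 8) = 6120: x ≡ 343 (mod 6120).
Verify against each original: 343 mod 17 = 3, 343 mod 5 = 3, 343 mod 9 = 1, 343 mod 8 = 7.

x ≡ 343 (mod 6120).


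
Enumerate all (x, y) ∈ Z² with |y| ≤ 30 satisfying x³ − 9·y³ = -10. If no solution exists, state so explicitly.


The equation is x³ - 9y³ = -10. For fixed y, x³ = 9·y³ − 10, so a solution requires the RHS to be a perfect cube.
Strategy: iterate y from -30 to 30, compute RHS = 9·y³ − 10, and check whether it is a (positive or negative) perfect cube.
Check small values of y:
  y = 0: RHS = -10 is not a perfect cube.
  y = 1: RHS = -1 = (-1)³ ⇒ x = -1 works.
  y = -1: RHS = -19 is not a perfect cube.
  y = 2: RHS = 62 is not a perfect cube.
  y = -2: RHS = -82 is not a perfect cube.
  y = 3: RHS = 233 is not a perfect cube.
  y = -3: RHS = -253 is not a perfect cube.
Continuing the search up to |y| = 30 finds no further solutions beyond those listed.
Collected solutions: (-1, 1).

Solutions (with |y| ≤ 30): (-1, 1).


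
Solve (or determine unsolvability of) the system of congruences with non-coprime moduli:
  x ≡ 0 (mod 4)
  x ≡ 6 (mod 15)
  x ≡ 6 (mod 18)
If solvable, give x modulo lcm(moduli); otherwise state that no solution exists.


Moduli 4, 15, 18 are not pairwise coprime, so CRT works modulo lcm(m_i) when all pairwise compatibility conditions hold.
Pairwise compatibility: gcd(m_i, m_j) must divide a_i - a_j for every pair.
Merge one congruence at a time:
  Start: x ≡ 0 (mod 4).
  Combine with x ≡ 6 (mod 15): gcd(4, 15) = 1; 6 - 0 = 6, which IS divisible by 1, so compatible.
    Write x = 0 + 4·t and substitute into x ≡ 6 (mod 15): 4·t ≡ 6 − 0 = 6 (mod 15).
    The inverse of 4 mod 15 is 4 (since 4·4 = 16 = 1·15 + 1), so t ≡ 4·6 = 24 ≡ 9 (mod 15).
    Then x = 0 + 4·9 = 36, valid modulo lcm(4, 15) = 60: x ≡ 36 (mod 60).
  Combine with x ≡ 6 (mod 18): gcd(60, 18) = 6; 6 - 36 = -30, which IS divisible by 6, so compatible.
    Write x = 36 + 60·t and substitute into x ≡ 6 (mod 18): 60·t ≡ 6 − 36 = -30 (mod 18).
    Divide the congruence (and modulus) by g = 6: 10·t ≡ -5 (mod 3).
    Reduce coefficients mod 3: 1·t ≡ 1 (mod 3).
    So t ≡ 1 (mod 3).
    Then x = 36 + 60·1 = 96, valid modulo lcm(60, 18) = 180: x ≡ 96 (mod 180).
Verify: 96 mod 4 = 0, 96 mod 15 = 6, 96 mod 18 = 6.

x ≡ 96 (mod 180).


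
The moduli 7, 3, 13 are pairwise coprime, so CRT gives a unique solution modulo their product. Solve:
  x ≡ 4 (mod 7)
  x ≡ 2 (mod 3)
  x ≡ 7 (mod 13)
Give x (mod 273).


Moduli 7, 3, 13 are pairwise coprime; by CRT there is a unique solution modulo M = 7 · 3 · 13 = 273.
Solve pairwise, accumulating the modulus:
  Start with x ≡ 4 (mod 7).
  Combine with x ≡ 2 (mod 3): since gcd(7, 3) = 1, we get a unique residue mod 21.
    Write x = 4 + 7·t and substitute into x ≡ 2 (mod 3): 7·t ≡ 2 − 4 = -2 (mod 3).
    Reduce coefficients mod 3: 1·t ≡ 1 (mod 3).
    So t ≡ 1 (mod 3).
    Then x = 4 + 7·1 = 11, valid modulo lcm(7, 3) = 21: x ≡ 11 (mod 21).
  Combine with x ≡ 7 (mod 13): since gcd(21, 13) = 1, we get a unique residue mod 273.
    Write x = 11 + 21·t and substitute into x ≡ 7 (mod 13): 21·t ≡ 7 − 11 = -4 (mod 13).
    Reduce coefficients mod 13: 8·t ≡ 9 (mod 13).
    The inverse of 8 mod 13 is 5 (since 8·5 = 40 = 3·13 + 1), so t ≡ 5·9 = 45 ≡ 6 (mod 13).
    Then x = 11 + 21·6 = 137, valid modulo lcm(21, 13) = 273: x ≡ 137 (mod 273).
Verify: 137 mod 7 = 4 ✓, 137 mod 3 = 2 ✓, 137 mod 13 = 7 ✓.

x ≡ 137 (mod 273).


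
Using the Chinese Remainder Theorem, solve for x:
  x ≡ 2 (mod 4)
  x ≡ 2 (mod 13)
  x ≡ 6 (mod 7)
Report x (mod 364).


Moduli 4, 13, 7 are pairwise coprime; by CRT there is a unique solution modulo M = 4 · 13 · 7 = 364.
Solve pairwise, accumulating the modulus:
  Start with x ≡ 2 (mod 4).
  Combine with x ≡ 2 (mod 13): since gcd(4, 13) = 1, we get a unique residue mod 52.
    Write x = 2 + 4·t and substitute into x ≡ 2 (mod 13): 4·t ≡ 2 − 2 = 0 (mod 13).
    The inverse of 4 mod 13 is 10 (since 4·10 = 40 = 3·13 + 1), so t ≡ 10·0 = 0 ≡ 0 (mod 13).
    Then x = 2 + 4·0 = 2, valid modulo lcm(4, 13) = 52: x ≡ 2 (mod 52).
  Combine with x ≡ 6 (mod 7): since gcd(52, 7) = 1, we get a unique residue mod 364.
    Write x = 2 + 52·t and substitute into x ≡ 6 (mod 7): 52·t ≡ 6 − 2 = 4 (mod 7).
    Reduce coefficients mod 7: 3·t ≡ 4 (mod 7).
    The inverse of 3 mod 7 is 5 (since 3·5 = 15 = 2·7 + 1), so t ≡ 5·4 = 20 ≡ 6 (mod 7).
    Then x = 2 + 52·6 = 314, valid modulo lcm(52, 7) = 364: x ≡ 314 (mod 364).
Verify: 314 mod 4 = 2 ✓, 314 mod 13 = 2 ✓, 314 mod 7 = 6 ✓.

x ≡ 314 (mod 364).


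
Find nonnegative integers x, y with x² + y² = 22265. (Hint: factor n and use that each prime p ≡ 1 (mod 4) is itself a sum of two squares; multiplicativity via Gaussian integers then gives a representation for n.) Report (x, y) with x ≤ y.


Step 1: Factor n = 22265 = 5 · 61 · 73.
Step 2: Check the mod-4 condition on each prime factor: 5 ≡ 1 (mod 4), exponent 1; 61 ≡ 1 (mod 4), exponent 1; 73 ≡ 1 (mod 4), exponent 1.
All primes ≡ 3 (mod 4) appear to even exponent (or don't appear), so by the two-squares theorem n IS expressible as a sum of two squares.
Step 3: Build a representation. Here n = 5 · 61 · 73 is a product of primes ≡ 1 (mod 4). Each prime p ≡ 1 (mod 4) is itself a sum of two squares; find a² by testing p − a² for a perfect square:
  5: 5 − 1² = 4 = 2² ⇒ 5 = 1² + 2².
  61: 61 − 1² = 60, 61 − 2² = 57, 61 − 3² = 52, 61 − 4² = 45, 61 − 5² = 36 = 6² ⇒ 61 = 5² + 6².
  73: 73 − 1² = 72, 73 − 2² = 69, 73 − 3² = 64 = 8² ⇒ 73 = 3² + 8².
  Combine using the Brahmagupta–Fibonacci identity (a² + b²)(c² + d²) = (ac − bd)² + (ad + bc)² = (ac + bd)² + (ad − bc)²:
  5 · 61 = 305: from (1² + 2²)(5² + 6²), take (1·5 − 2·6, 1·6 + 2·5) = (5 − 12, 6 + 10) = (-7, 16); dropping signs (only squares matter) gives (7, 16); check 7² + 16² = 49 + 256 = 305 ✓.
  305 · 73 = 22265: from (7² + 16²)(3² + 8²), take (7·3 − 16·8, 7·8 + 16·3) = (21 − 128, 56 + 48) = (-107, 104); dropping signs (only squares matter) gives (107, 104); check 107² + 104² = 11449 + 10816 = 22265 ✓.
Step 4: Order so x ≤ y and verify: 104² + 107² = 10816 + 11449 = 22265 = n. ✓

n = 22265 = 104² + 107² (one valid representation with x ≤ y).


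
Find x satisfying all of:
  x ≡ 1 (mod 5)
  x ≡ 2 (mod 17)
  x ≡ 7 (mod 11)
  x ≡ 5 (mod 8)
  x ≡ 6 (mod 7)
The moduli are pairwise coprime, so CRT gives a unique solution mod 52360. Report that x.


Product of moduli M = 5 · 17 · 11 · 8 · 7 = 52360.
Merge one congruence at a time:
  Start: x ≡ 1 (mod 5).
  Combine with x ≡ 2 (mod 17); new modulus lcm = 85.
    Write x = 1 + 5·t and substitute into x ≡ 2 (mod 17): 5·t ≡ 2 − 1 = 1 (mod 17).
    The inverse of 5 mod 17 is 7 (since 5·7 = 35 = 2·17 + 1), so t ≡ 7·1 = 7 ≡ 7 (mod 17).
    Then x = 1 + 5·7 = 36, valid modulo lcm(5, 17) = 85: x ≡ 36 (mod 85).
  Combine with x ≡ 7 (mod 11); new modulus lcm = 935.
    Write x = 36 + 85·t and substitute into x ≡ 7 (mod 11): 85·t ≡ 7 − 36 = -29 (mod 11).
    Reduce coefficients mod 11: 8·t ≡ 4 (mod 11).
    The inverse of 8 mod 11 is 7 (since 8·7 = 56 = 5·11 + 1), so t ≡ 7·4 = 28 ≡ 6 (mod 11).
    Then x = 36 + 85·6 = 546, valid modulo lcm(85, 11) = 935: x ≡ 546 (mod 935).
  Combine with x ≡ 5 (mod 8); new modulus lcm = 7480.
    Write x = 546 + 935·t and substitute into x ≡ 5 (mod 8): 935·t ≡ 5 − 546 = -541 (mod 8).
    Reduce coefficients mod 8: 7·t ≡ 3 (mod 8).
    The inverse of 7 mod 8 is 7 (since 7·7 = 49 = 6·8 + 1), so t ≡ 7·3 = 21 ≡ 5 (mod 8).
    Then x = 546 + 935·5 = 5221, valid modulo lcm(935, 8) = 7480: x ≡ 5221 (mod 7480).
  Combine with x ≡ 6 (mod 7); new modulus lcm = 52360.
    Write x = 5221 + 7480·t and substitute into x ≡ 6 (mod 7): 7480·t ≡ 6 − 5221 = -5215 (mod 7).
    Reduce coefficients mod 7: 4·t ≡ 0 (mod 7).
    The inverse of 4 mod 7 is 2 (since 4·2 = 8 = 1·7 + 1), so t ≡ 2·0 = 0 ≡ 0 (mod 7).
    Then x = 5221 + 7480·0 = 5221, valid modulo lcm(7480, 7) = 52360: x ≡ 5221 (mod 52360).
Verify against each original: 5221 mod 5 = 1, 5221 mod 17 = 2, 5221 mod 11 = 7, 5221 mod 8 = 5, 5221 mod 7 = 6.

x ≡ 5221 (mod 52360).


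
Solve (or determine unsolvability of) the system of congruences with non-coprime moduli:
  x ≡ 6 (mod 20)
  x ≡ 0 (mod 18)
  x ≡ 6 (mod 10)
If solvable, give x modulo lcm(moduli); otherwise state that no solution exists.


Moduli 20, 18, 10 are not pairwise coprime, so CRT works modulo lcm(m_i) when all pairwise compatibility conditions hold.
Pairwise compatibility: gcd(m_i, m_j) must divide a_i - a_j for every pair.
Merge one congruence at a time:
  Start: x ≡ 6 (mod 20).
  Combine with x ≡ 0 (mod 18): gcd(20, 18) = 2; 0 - 6 = -6, which IS divisible by 2, so compatible.
    Write x = 6 + 20·t and substitute into x ≡ 0 (mod 18): 20·t ≡ 0 − 6 = -6 (mod 18).
    Divide the congruence (and modulus) by g = 2: 10·t ≡ -3 (mod 9).
    Reduce coefficients mod 9: 1·t ≡ 6 (mod 9).
    So t ≡ 6 (mod 9).
    Then x = 6 + 20·6 = 126, valid modulo lcm(20, 18) = 180: x ≡ 126 (mod 180).
  Combine with x ≡ 6 (mod 10): gcd(180, 10) = 10; 6 - 126 = -120, which IS divisible by 10, so compatible.
    Write x = 126 + 180·t and substitute into x ≡ 6 (mod 10): 180·t ≡ 6 − 126 = -120 (mod 10).
    Divide the congruence (and modulus) by g = 10: 18·t ≡ -12 (mod 1).
    Modulo 1 every t works; take t = 0.
    Then x = 126 + 180·0 = 126, valid modulo lcm(180, 10) = 180: x ≡ 126 (mod 180).
Verify: 126 mod 20 = 6, 126 mod 18 = 0, 126 mod 10 = 6.

x ≡ 126 (mod 180).


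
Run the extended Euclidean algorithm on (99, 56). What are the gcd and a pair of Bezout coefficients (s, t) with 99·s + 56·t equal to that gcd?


Euclidean algorithm on (99, 56) — divide until remainder is 0:
  99 = 1 · 56 + 43
  56 = 1 · 43 + 13
  43 = 3 · 13 + 4
  13 = 3 · 4 + 1
  4 = 4 · 1 + 0
gcd(99, 56) = 1.
Track Bezout coefficients alongside the remainders: start with r₀ = 99 = a·1 + b·0 (s = 1, t = 0) and r₁ = 56 = a·0 + b·1 (s = 0, t = 1); each new remainder r_{k+1} = r_{k-1} − q_k·r_k inherits s_{k+1} = s_{k-1} − q_k·s_k, t_{k+1} = t_{k-1} − q_k·t_k, so r_k = a·s_k + b·t_k at every step:
  q = 1: r = 43, s = 1 − 1·0 = 1, t = 0 − 1·1 = -1  (check: 99·1 + 56·(-1) = 43)
  q = 1: r = 13, s = 0 − 1·1 = -1, t = 1 − 1·(-1) = 2  (check: 99·(-1) + 56·2 = 13)
  q = 3: r = 4, s = 1 − 3·(-1) = 4, t = -1 − 3·2 = -7  (check: 99·4 + 56·(-7) = 4)
  q = 3: r = 1, s = -1 − 3·4 = -13, t = 2 − 3·(-7) = 23  (check: 99·(-13) + 56·23 = 1)
The row with r = 1 (the gcd) gives the Bezout coefficients s = -13, t = 23.
Result: 99 · (-13) + 56 · (23) = 1.

gcd(99, 56) = 1; s = -13, t = 23 (check: 99·(-13) + 56·23 = 1).


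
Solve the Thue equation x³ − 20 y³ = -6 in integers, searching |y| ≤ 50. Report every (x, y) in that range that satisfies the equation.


The equation is x³ - 20y³ = -6. For fixed y, x³ = 20·y³ − 6, so a solution requires the RHS to be a perfect cube.
Strategy: iterate y from -50 to 50, compute RHS = 20·y³ − 6, and check whether it is a (positive or negative) perfect cube.
Check small values of y:
  y = 0: RHS = -6 is not a perfect cube.
  y = 1: RHS = 14 is not a perfect cube.
  y = -1: RHS = -26 is not a perfect cube.
  y = 2: RHS = 154 is not a perfect cube.
  y = -2: RHS = -166 is not a perfect cube.
  y = 3: RHS = 534 is not a perfect cube.
  y = -3: RHS = -546 is not a perfect cube.
Continuing the search up to |y| = 50 finds no solutions either.
No (x, y) in the scanned range satisfies the equation.

No integer solutions with |y| ≤ 50.


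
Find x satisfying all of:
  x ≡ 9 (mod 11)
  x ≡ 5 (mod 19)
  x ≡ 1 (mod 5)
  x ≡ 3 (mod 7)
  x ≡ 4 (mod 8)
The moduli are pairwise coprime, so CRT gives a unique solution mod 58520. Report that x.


Product of moduli M = 11 · 19 · 5 · 7 · 8 = 58520.
Merge one congruence at a time:
  Start: x ≡ 9 (mod 11).
  Combine with x ≡ 5 (mod 19); new modulus lcm = 209.
    Write x = 9 + 11·t and substitute into x ≡ 5 (mod 19): 11·t ≡ 5 − 9 = -4 (mod 19).
    Reduce coefficients mod 19: 11·t ≡ 15 (mod 19).
    The inverse of 11 mod 19 is 7 (since 11·7 = 77 = 4·19 + 1), so t ≡ 7·15 = 105 ≡ 10 (mod 19).
    Then x = 9 + 11·10 = 119, valid modulo lcm(11, 19) = 209: x ≡ 119 (mod 209).
  Combine with x ≡ 1 (mod 5); new modulus lcm = 1045.
    Write x = 119 + 209·t and substitute into x ≡ 1 (mod 5): 209·t ≡ 1 − 119 = -118 (mod 5).
    Reduce coefficients mod 5: 4·t ≡ 2 (mod 5).
    The inverse of 4 mod 5 is 4 (since 4·4 = 16 = 3·5 + 1), so t ≡ 4·2 = 8 ≡ 3 (mod 5).
    Then x = 119 + 209·3 = 746, valid modulo lcm(209, 5) = 1045: x ≡ 746 (mod 1045).
  Combine with x ≡ 3 (mod 7); new modulus lcm = 7315.
    Write x = 746 + 1045·t and substitute into x ≡ 3 (mod 7): 1045·t ≡ 3 − 746 = -743 (mod 7).
    Reduce coefficients mod 7: 2·t ≡ 6 (mod 7).
    The inverse of 2 mod 7 is 4 (since 2·4 = 8 = 1·7 + 1), so t ≡ 4·6 = 24 ≡ 3 (mod 7).
    Then x = 746 + 1045·3 = 3881, valid modulo lcm(1045, 7) = 7315: x ≡ 3881 (mod 7315).
  Combine with x ≡ 4 (mod 8); new modulus lcm = 58520.
    Write x = 3881 + 7315·t and substitute into x ≡ 4 (mod 8): 7315·t ≡ 4 − 3881 = -3877 (mod 8).
    Reduce coefficients mod 8: 3·t ≡ 3 (mod 8).
    The inverse of 3 mod 8 is 3 (since 3·3 = 9 = 1·8 + 1), so t ≡ 3·3 = 9 ≡ 1 (mod 8).
    Then x = 3881 + 7315·1 = 11196, valid modulo lcm(7315, 8) = 58520: x ≡ 11196 (mod 58520).
Verify against each original: 11196 mod 11 = 9, 11196 mod 19 = 5, 11196 mod 5 = 1, 11196 mod 7 = 3, 11196 mod 8 = 4.

x ≡ 11196 (mod 58520).


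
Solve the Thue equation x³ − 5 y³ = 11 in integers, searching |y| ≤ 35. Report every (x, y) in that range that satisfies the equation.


The equation is x³ - 5y³ = 11. For fixed y, x³ = 5·y³ + 11, so a solution requires the RHS to be a perfect cube.
Strategy: iterate y from -35 to 35, compute RHS = 5·y³ + 11, and check whether it is a (positive or negative) perfect cube.
Check small values of y:
  y = 0: RHS = 11 is not a perfect cube.
  y = 1: RHS = 16 is not a perfect cube.
  y = -1: RHS = 6 is not a perfect cube.
  y = 2: RHS = 51 is not a perfect cube.
  y = -2: RHS = -29 is not a perfect cube.
  y = 3: RHS = 146 is not a perfect cube.
  y = -3: RHS = -124 is not a perfect cube.
Continuing the search up to |y| = 35 finds no solutions either.
No (x, y) in the scanned range satisfies the equation.

No integer solutions with |y| ≤ 35.


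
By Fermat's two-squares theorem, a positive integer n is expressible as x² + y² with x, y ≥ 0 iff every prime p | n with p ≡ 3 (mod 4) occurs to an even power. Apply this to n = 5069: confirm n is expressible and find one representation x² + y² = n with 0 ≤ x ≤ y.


Step 1: Factor n = 5069 = 37 · 137.
Step 2: Check the mod-4 condition on each prime factor: 37 ≡ 1 (mod 4), exponent 1; 137 ≡ 1 (mod 4), exponent 1.
All primes ≡ 3 (mod 4) appear to even exponent (or don't appear), so by the two-squares theorem n IS expressible as a sum of two squares.
Step 3: Build a representation. Here n = 37 · 137 is a product of primes ≡ 1 (mod 4). Each prime p ≡ 1 (mod 4) is itself a sum of two squares; find a² by testing p − a² for a perfect square:
  37: 37 − 1² = 36 = 6² ⇒ 37 = 1² + 6².
  137: 137 − 1² = 136, 137 − 2² = 133, 137 − 3² = 128, 137 − 4² = 121 = 11² ⇒ 137 = 4² + 11².
  Combine using the Brahmagupta–Fibonacci identity (a² + b²)(c² + d²) = (ac − bd)² + (ad + bc)² = (ac + bd)² + (ad − bc)²:
  37 · 137 = 5069: from (1² + 6²)(4² + 11²), take (1·4 − 6·11, 1·11 + 6·4) = (4 − 66, 11 + 24) = (-62, 35); dropping signs (only squares matter) gives (62, 35); check 62² + 35² = 3844 + 1225 = 5069 ✓.
Step 4: Order so x ≤ y and verify: 35² + 62² = 1225 + 3844 = 5069 = n. ✓

n = 5069 = 35² + 62² (one valid representation with x ≤ y).


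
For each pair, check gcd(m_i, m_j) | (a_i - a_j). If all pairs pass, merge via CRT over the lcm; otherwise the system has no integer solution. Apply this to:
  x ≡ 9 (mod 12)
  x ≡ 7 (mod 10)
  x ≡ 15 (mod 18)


Moduli 12, 10, 18 are not pairwise coprime, so CRT works modulo lcm(m_i) when all pairwise compatibility conditions hold.
Pairwise compatibility: gcd(m_i, m_j) must divide a_i - a_j for every pair.
Merge one congruence at a time:
  Start: x ≡ 9 (mod 12).
  Combine with x ≡ 7 (mod 10): gcd(12, 10) = 2; 7 - 9 = -2, which IS divisible by 2, so compatible.
    Write x = 9 + 12·t and substitute into x ≡ 7 (mod 10): 12·t ≡ 7 − 9 = -2 (mod 10).
    Divide the congruence (and modulus) by g = 2: 6·t ≡ -1 (mod 5).
    Reduce coefficients mod 5: 1·t ≡ 4 (mod 5).
    So t ≡ 4 (mod 5).
    Then x = 9 + 12·4 = 57, valid modulo lcm(12, 10) = 60: x ≡ 57 (mod 60).
  Combine with x ≡ 15 (mod 18): gcd(60, 18) = 6; 15 - 57 = -42, which IS divisible by 6, so compatible.
    Write x = 57 + 60·t and substitute into x ≡ 15 (mod 18): 60·t ≡ 15 − 57 = -42 (mod 18).
    Divide the congruence (and modulus) by g = 6: 10·t ≡ -7 (mod 3).
    Reduce coefficients mod 3: 1·t ≡ 2 (mod 3).
    So t ≡ 2 (mod 3).
    Then x = 57 + 60·2 = 177, valid modulo lcm(60, 18) = 180: x ≡ 177 (mod 180).
Verify: 177 mod 12 = 9, 177 mod 10 = 7, 177 mod 18 = 15.

x ≡ 177 (mod 180).


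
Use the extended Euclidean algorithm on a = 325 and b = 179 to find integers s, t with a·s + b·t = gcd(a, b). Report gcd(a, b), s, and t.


Euclidean algorithm on (325, 179) — divide until remainder is 0:
  325 = 1 · 179 + 146
  179 = 1 · 146 + 33
  146 = 4 · 33 + 14
  33 = 2 · 14 + 5
  14 = 2 · 5 + 4
  5 = 1 · 4 + 1
  4 = 4 · 1 + 0
gcd(325, 179) = 1.
Track Bezout coefficients alongside the remainders: start with r₀ = 325 = a·1 + b·0 (s = 1, t = 0) and r₁ = 179 = a·0 + b·1 (s = 0, t = 1); each new remainder r_{k+1} = r_{k-1} − q_k·r_k inherits s_{k+1} = s_{k-1} − q_k·s_k, t_{k+1} = t_{k-1} − q_k·t_k, so r_k = a·s_k + b·t_k at every step:
  q = 1: r = 146, s = 1 − 1·0 = 1, t = 0 − 1·1 = -1  (check: 325·1 + 179·(-1) = 146)
  q = 1: r = 33, s = 0 − 1·1 = -1, t = 1 − 1·(-1) = 2  (check: 325·(-1) + 179·2 = 33)
  q = 4: r = 14, s = 1 − 4·(-1) = 5, t = -1 − 4·2 = -9  (check: 325·5 + 179·(-9) = 14)
  q = 2: r = 5, s = -1 − 2·5 = -11, t = 2 − 2·(-9) = 20  (check: 325·(-11) + 179·20 = 5)
  q = 2: r = 4, s = 5 − 2·(-11) = 27, t = -9 − 2·20 = -49  (check: 325·27 + 179·(-49) = 4)
  q = 1: r = 1, s = -11 − 1·27 = -38, t = 20 − 1·(-49) = 69  (check: 325·(-38) + 179·69 = 1)
The row with r = 1 (the gcd) gives the Bezout coefficients s = -38, t = 69.
Result: 325 · (-38) + 179 · (69) = 1.

gcd(325, 179) = 1; s = -38, t = 69 (check: 325·(-38) + 179·69 = 1).


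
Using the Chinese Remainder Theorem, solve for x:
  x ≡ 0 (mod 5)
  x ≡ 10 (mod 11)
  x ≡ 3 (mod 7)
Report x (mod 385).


Moduli 5, 11, 7 are pairwise coprime; by CRT there is a unique solution modulo M = 5 · 11 · 7 = 385.
Solve pairwise, accumulating the modulus:
  Start with x ≡ 0 (mod 5).
  Combine with x ≡ 10 (mod 11): since gcd(5, 11) = 1, we get a unique residue mod 55.
    Write x = 0 + 5·t and substitute into x ≡ 10 (mod 11): 5·t ≡ 10 − 0 = 10 (mod 11).
    The inverse of 5 mod 11 is 9 (since 5·9 = 45 = 4·11 + 1), so t ≡ 9·10 = 90 ≡ 2 (mod 11).
    Then x = 0 + 5·2 = 10, valid modulo lcm(5, 11) = 55: x ≡ 10 (mod 55).
  Combine with x ≡ 3 (mod 7): since gcd(55, 7) = 1, we get a unique residue mod 385.
    Write x = 10 + 55·t and substitute into x ≡ 3 (mod 7): 55·t ≡ 3 − 10 = -7 (mod 7).
    Reduce coefficients mod 7: 6·t ≡ 0 (mod 7).
    The inverse of 6 mod 7 is 6 (since 6·6 = 36 = 5·7 + 1), so t ≡ 6·0 = 0 ≡ 0 (mod 7).
    Then x = 10 + 55·0 = 10, valid modulo lcm(55, 7) = 385: x ≡ 10 (mod 385).
Verify: 10 mod 5 = 0 ✓, 10 mod 11 = 10 ✓, 10 mod 7 = 3 ✓.

x ≡ 10 (mod 385).


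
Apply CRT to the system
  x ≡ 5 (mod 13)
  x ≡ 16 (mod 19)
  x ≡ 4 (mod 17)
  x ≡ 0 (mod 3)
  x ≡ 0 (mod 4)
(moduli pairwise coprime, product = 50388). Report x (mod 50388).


Product of moduli M = 13 · 19 · 17 · 3 · 4 = 50388.
Merge one congruence at a time:
  Start: x ≡ 5 (mod 13).
  Combine with x ≡ 16 (mod 19); new modulus lcm = 247.
    Write x = 5 + 13·t and substitute into x ≡ 16 (mod 19): 13·t ≡ 16 − 5 = 11 (mod 19).
    The inverse of 13 mod 19 is 3 (since 13·3 = 39 = 2·19 + 1), so t ≡ 3·11 = 33 ≡ 14 (mod 19).
    Then x = 5 + 13·14 = 187, valid modulo lcm(13, 19) = 247: x ≡ 187 (mod 247).
  Combine with x ≡ 4 (mod 17); new modulus lcm = 4199.
    Write x = 187 + 247·t and substitute into x ≡ 4 (mod 17): 247·t ≡ 4 − 187 = -183 (mod 17).
    Reduce coefficients mod 17: 9·t ≡ 4 (mod 17).
    The inverse of 9 mod 17 is 2 (since 9·2 = 18 = 1·17 + 1), so t ≡ 2·4 = 8 ≡ 8 (mod 17).
    Then x = 187 + 247·8 = 2163, valid modulo lcm(247, 17) = 4199: x ≡ 2163 (mod 4199).
  Combine with x ≡ 0 (mod 3); new modulus lcm = 12597.
    Write x = 2163 + 4199·t and substitute into x ≡ 0 (mod 3): 4199·t ≡ 0 − 2163 = -2163 (mod 3).
    Reduce coefficients mod 3: 2·t ≡ 0 (mod 3).
    The inverse of 2 mod 3 is 2 (since 2·2 = 4 = 1·3 + 1), so t ≡ 2·0 = 0 ≡ 0 (mod 3).
    Then x = 2163 + 4199·0 = 2163, valid modulo lcm(4199, 3) = 12597: x ≡ 2163 (mod 12597).
  Combine with x ≡ 0 (mod 4); new modulus lcm = 50388.
    Write x = 2163 + 12597·t and substitute into x ≡ 0 (mod 4): 12597·t ≡ 0 − 2163 = -2163 (mod 4).
    Reduce coefficients mod 4: 1·t ≡ 1 (mod 4).
    So t ≡ 1 (mod 4).
    Then x = 2163 + 12597·1 = 14760, valid modulo lcm(12597, 4) = 50388: x ≡ 14760 (mod 50388).
Verify against each original: 14760 mod 13 = 5, 14760 mod 19 = 16, 14760 mod 17 = 4, 14760 mod 3 = 0, 14760 mod 4 = 0.

x ≡ 14760 (mod 50388).


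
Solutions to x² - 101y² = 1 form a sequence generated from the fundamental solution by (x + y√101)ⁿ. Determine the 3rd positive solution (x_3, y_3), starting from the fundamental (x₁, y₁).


Step 1: Find the fundamental solution (x₁, y₁) of x² - 101y² = 1.
  Expand √101 as a continued fraction. a₀ = ⌊√101⌋ = 10; iterate m_{k+1} = d_k·a_k − m_k, d_{k+1} = (101 − m_{k+1}²)/d_k, a_{k+1} = ⌊(a₀ + m_{k+1})/d_{k+1}⌋ (starting m₀ = 0, d₀ = 1), with convergents p_k = a_k·p_{k-1} + p_{k-2}, q_k = a_k·q_{k-1} + q_{k-2} (p₋₁ = 1, q₋₁ = 0):
  k = 0: a₀ = 10; p₀/q₀ = 10/1; p₀² − 101·q₀² = 100 − 101 = -1.
  k = 1: m = 10, d = 1, a = ⌊(10 + 10)/1⌋ = 20; p/q = (20·10 + 1)/(20·1 + 0) = 201/20; p² − 101·q² = 40401 − 40400 = 1.
  The first convergent with p² − 101·q² = 1 gives the fundamental solution (x₁, y₁) = (201, 20).
Step 2: Apply the recurrence (x_{n+1}, y_{n+1}) = (x₁x_n + 101y₁y_n, x₁y_n + y₁x_n) repeatedly.
  From (x_1, y_1) = (201, 20): x_2 = 201·201 + 101·20·20 = 80801; y_2 = 201·20 + 20·201 = 8040.
  From (x_2, y_2) = (80801, 8040): x_3 = 201·80801 + 101·20·8040 = 32481801; y_3 = 201·8040 + 20·80801 = 3232060.
Step 3: Verify x_3² - 101·y_3² = 1055067396203601 - 1055067396203600 = 1 (should be 1). ✓

(x_1, y_1) = (201, 20); (x_3, y_3) = (32481801, 3232060).


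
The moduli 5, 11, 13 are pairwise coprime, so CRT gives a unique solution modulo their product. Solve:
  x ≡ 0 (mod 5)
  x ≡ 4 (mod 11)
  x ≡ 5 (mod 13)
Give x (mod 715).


Moduli 5, 11, 13 are pairwise coprime; by CRT there is a unique solution modulo M = 5 · 11 · 13 = 715.
Solve pairwise, accumulating the modulus:
  Start with x ≡ 0 (mod 5).
  Combine with x ≡ 4 (mod 11): since gcd(5, 11) = 1, we get a unique residue mod 55.
    Write x = 0 + 5·t and substitute into x ≡ 4 (mod 11): 5·t ≡ 4 − 0 = 4 (mod 11).
    The inverse of 5 mod 11 is 9 (since 5·9 = 45 = 4·11 + 1), so t ≡ 9·4 = 36 ≡ 3 (mod 11).
    Then x = 0 + 5·3 = 15, valid modulo lcm(5, 11) = 55: x ≡ 15 (mod 55).
  Combine with x ≡ 5 (mod 13): since gcd(55, 13) = 1, we get a unique residue mod 715.
    Write x = 15 + 55·t and substitute into x ≡ 5 (mod 13): 55·t ≡ 5 − 15 = -10 (mod 13).
    Reduce coefficients mod 13: 3·t ≡ 3 (mod 13).
    The inverse of 3 mod 13 is 9 (since 3·9 = 27 = 2·13 + 1), so t ≡ 9·3 = 27 ≡ 1 (mod 13).
    Then x = 15 + 55·1 = 70, valid modulo lcm(55, 13) = 715: x ≡ 70 (mod 715).
Verify: 70 mod 5 = 0 ✓, 70 mod 11 = 4 ✓, 70 mod 13 = 5 ✓.

x ≡ 70 (mod 715).


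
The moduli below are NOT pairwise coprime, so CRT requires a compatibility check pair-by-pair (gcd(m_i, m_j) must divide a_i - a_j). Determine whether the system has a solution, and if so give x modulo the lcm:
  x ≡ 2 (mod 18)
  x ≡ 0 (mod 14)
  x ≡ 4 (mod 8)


Moduli 18, 14, 8 are not pairwise coprime, so CRT works modulo lcm(m_i) when all pairwise compatibility conditions hold.
Pairwise compatibility: gcd(m_i, m_j) must divide a_i - a_j for every pair.
Merge one congruence at a time:
  Start: x ≡ 2 (mod 18).
  Combine with x ≡ 0 (mod 14): gcd(18, 14) = 2; 0 - 2 = -2, which IS divisible by 2, so compatible.
    Write x = 2 + 18·t and substitute into x ≡ 0 (mod 14): 18·t ≡ 0 − 2 = -2 (mod 14).
    Divide the congruence (and modulus) by g = 2: 9·t ≡ -1 (mod 7).
    Reduce coefficients mod 7: 2·t ≡ 6 (mod 7).
    The inverse of 2 mod 7 is 4 (since 2·4 = 8 = 1·7 + 1), so t ≡ 4·6 = 24 ≡ 3 (mod 7).
    Then x = 2 + 18·3 = 56, valid modulo lcm(18, 14) = 126: x ≡ 56 (mod 126).
  Combine with x ≡ 4 (mod 8): gcd(126, 8) = 2; 4 - 56 = -52, which IS divisible by 2, so compatible.
    Write x = 56 + 126·t and substitute into x ≡ 4 (mod 8): 126·t ≡ 4 − 56 = -52 (mod 8).
    Divide the congruence (and modulus) by g = 2: 63·t ≡ -26 (mod 4).
    Reduce coefficients mod 4: 3·t ≡ 2 (mod 4).
    The inverse of 3 mod 4 is 3 (since 3·3 = 9 = 2·4 + 1), so t ≡ 3·2 = 6 ≡ 2 (mod 4).
    Then x = 56 + 126·2 = 308, valid modulo lcm(126, 8) = 504: x ≡ 308 (mod 504).
Verify: 308 mod 18 = 2, 308 mod 14 = 0, 308 mod 8 = 4.

x ≡ 308 (mod 504).


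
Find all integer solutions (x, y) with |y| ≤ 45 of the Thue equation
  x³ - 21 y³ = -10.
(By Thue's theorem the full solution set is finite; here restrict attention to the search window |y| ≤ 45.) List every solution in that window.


The equation is x³ - 21y³ = -10. For fixed y, x³ = 21·y³ − 10, so a solution requires the RHS to be a perfect cube.
Strategy: iterate y from -45 to 45, compute RHS = 21·y³ − 10, and check whether it is a (positive or negative) perfect cube.
Check small values of y:
  y = 0: RHS = -10 is not a perfect cube.
  y = 1: RHS = 11 is not a perfect cube.
  y = -1: RHS = -31 is not a perfect cube.
  y = 2: RHS = 158 is not a perfect cube.
  y = -2: RHS = -178 is not a perfect cube.
  y = 3: RHS = 557 is not a perfect cube.
  y = -3: RHS = -577 is not a perfect cube.
Continuing the search up to |y| = 45 finds no solutions either.
No (x, y) in the scanned range satisfies the equation.

No integer solutions with |y| ≤ 45.


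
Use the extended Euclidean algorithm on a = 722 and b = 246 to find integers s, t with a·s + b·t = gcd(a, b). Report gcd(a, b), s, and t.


Euclidean algorithm on (722, 246) — divide until remainder is 0:
  722 = 2 · 246 + 230
  246 = 1 · 230 + 16
  230 = 14 · 16 + 6
  16 = 2 · 6 + 4
  6 = 1 · 4 + 2
  4 = 2 · 2 + 0
gcd(722, 246) = 2.
Track Bezout coefficients alongside the remainders: start with r₀ = 722 = a·1 + b·0 (s = 1, t = 0) and r₁ = 246 = a·0 + b·1 (s = 0, t = 1); each new remainder r_{k+1} = r_{k-1} − q_k·r_k inherits s_{k+1} = s_{k-1} − q_k·s_k, t_{k+1} = t_{k-1} − q_k·t_k, so r_k = a·s_k + b·t_k at every step:
  q = 2: r = 230, s = 1 − 2·0 = 1, t = 0 − 2·1 = -2  (check: 722·1 + 246·(-2) = 230)
  q = 1: r = 16, s = 0 − 1·1 = -1, t = 1 − 1·(-2) = 3  (check: 722·(-1) + 246·3 = 16)
  q = 14: r = 6, s = 1 − 14·(-1) = 15, t = -2 − 14·3 = -44  (check: 722·15 + 246·(-44) = 6)
  q = 2: r = 4, s = -1 − 2·15 = -31, t = 3 − 2·(-44) = 91  (check: 722·(-31) + 246·91 = 4)
  q = 1: r = 2, s = 15 − 1·(-31) = 46, t = -44 − 1·91 = -135  (check: 722·46 + 246·(-135) = 2)
The row with r = 2 (the gcd) gives the Bezout coefficients s = 46, t = -135.
Result: 722 · (46) + 246 · (-135) = 2.

gcd(722, 246) = 2; s = 46, t = -135 (check: 722·46 + 246·(-135) = 2).


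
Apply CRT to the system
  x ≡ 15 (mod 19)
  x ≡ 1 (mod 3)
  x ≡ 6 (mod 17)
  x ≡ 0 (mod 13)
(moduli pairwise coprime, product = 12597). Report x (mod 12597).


Product of moduli M = 19 · 3 · 17 · 13 = 12597.
Merge one congruence at a time:
  Start: x ≡ 15 (mod 19).
  Combine with x ≡ 1 (mod 3); new modulus lcm = 57.
    Write x = 15 + 19·t and substitute into x ≡ 1 (mod 3): 19·t ≡ 1 − 15 = -14 (mod 3).
    Reduce coefficients mod 3: 1·t ≡ 1 (mod 3).
    So t ≡ 1 (mod 3).
    Then x = 15 + 19·1 = 34, valid modulo lcm(19, 3) = 57: x ≡ 34 (mod 57).
  Combine with x ≡ 6 (mod 17); new modulus lcm = 969.
    Write x = 34 + 57·t and substitute into x ≡ 6 (mod 17): 57·t ≡ 6 − 34 = -28 (mod 17).
    Reduce coefficients mod 17: 6·t ≡ 6 (mod 17).
    The inverse of 6 mod 17 is 3 (since 6·3 = 18 = 1·17 + 1), so t ≡ 3·6 = 18 ≡ 1 (mod 17).
    Then x = 34 + 57·1 = 91, valid modulo lcm(57, 17) = 969: x ≡ 91 (mod 969).
  Combine with x ≡ 0 (mod 13); new modulus lcm = 12597.
    Write x = 91 + 969·t and substitute into x ≡ 0 (mod 13): 969·t ≡ 0 − 91 = -91 (mod 13).
    Reduce coefficients mod 13: 7·t ≡ 0 (mod 13).
    The inverse of 7 mod 13 is 2 (since 7·2 = 14 = 1·13 + 1), so t ≡ 2·0 = 0 ≡ 0 (mod 13).
    Then x = 91 + 969·0 = 91, valid modulo lcm(969, 13) = 12597: x ≡ 91 (mod 12597).
Verify against each original: 91 mod 19 = 15, 91 mod 3 = 1, 91 mod 17 = 6, 91 mod 13 = 0.

x ≡ 91 (mod 12597).


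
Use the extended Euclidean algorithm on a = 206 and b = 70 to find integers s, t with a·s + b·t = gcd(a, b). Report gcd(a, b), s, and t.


Euclidean algorithm on (206, 70) — divide until remainder is 0:
  206 = 2 · 70 + 66
  70 = 1 · 66 + 4
  66 = 16 · 4 + 2
  4 = 2 · 2 + 0
gcd(206, 70) = 2.
Track Bezout coefficients alongside the remainders: start with r₀ = 206 = a·1 + b·0 (s = 1, t = 0) and r₁ = 70 = a·0 + b·1 (s = 0, t = 1); each new remainder r_{k+1} = r_{k-1} − q_k·r_k inherits s_{k+1} = s_{k-1} − q_k·s_k, t_{k+1} = t_{k-1} − q_k·t_k, so r_k = a·s_k + b·t_k at every step:
  q = 2: r = 66, s = 1 − 2·0 = 1, t = 0 − 2·1 = -2  (check: 206·1 + 70·(-2) = 66)
  q = 1: r = 4, s = 0 − 1·1 = -1, t = 1 − 1·(-2) = 3  (check: 206·(-1) + 70·3 = 4)
  q = 16: r = 2, s = 1 − 16·(-1) = 17, t = -2 − 16·3 = -50  (check: 206·17 + 70·(-50) = 2)
The row with r = 2 (the gcd) gives the Bezout coefficients s = 17, t = -50.
Result: 206 · (17) + 70 · (-50) = 2.

gcd(206, 70) = 2; s = 17, t = -50 (check: 206·17 + 70·(-50) = 2).


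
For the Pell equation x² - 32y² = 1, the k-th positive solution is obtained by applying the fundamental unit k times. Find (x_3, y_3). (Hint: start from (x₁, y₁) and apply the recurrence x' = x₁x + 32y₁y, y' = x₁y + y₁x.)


Step 1: Find the fundamental solution (x₁, y₁) of x² - 32y² = 1.
  Expand √32 as a continued fraction. a₀ = ⌊√32⌋ = 5; iterate m_{k+1} = d_k·a_k − m_k, d_{k+1} = (32 − m_{k+1}²)/d_k, a_{k+1} = ⌊(a₀ + m_{k+1})/d_{k+1}⌋ (starting m₀ = 0, d₀ = 1), with convergents p_k = a_k·p_{k-1} + p_{k-2}, q_k = a_k·q_{k-1} + q_{k-2} (p₋₁ = 1, q₋₁ = 0):
  k = 0: a₀ = 5; p₀/q₀ = 5/1; p₀² − 32·q₀² = 25 − 32 = -7.
  k = 1: m = 5, d = 7, a = ⌊(5 + 5)/7⌋ = 1; p/q = (1·5 + 1)/(1·1 + 0) = 6/1; p² − 32·q² = 36 − 32 = 4.
  k = 2: m = 2, d = 4, a = ⌊(5 + 2)/4⌋ = 1; p/q = (1·6 + 5)/(1·1 + 1) = 11/2; p² − 32·q² = 121 − 128 = -7.
  k = 3: m = 2, d = 7, a = ⌊(5 + 2)/7⌋ = 1; p/q = (1·11 + 6)/(1·2 + 1) = 17/3; p² − 32·q² = 289 − 288 = 1.
  The first convergent with p² − 32·q² = 1 gives the fundamental solution (x₁, y₁) = (17, 3).
Step 2: Apply the recurrence (x_{n+1}, y_{n+1}) = (x₁x_n + 32y₁y_n, x₁y_n + y₁x_n) repeatedly.
  From (x_1, y_1) = (17, 3): x_2 = 17·17 + 32·3·3 = 577; y_2 = 17·3 + 3·17 = 102.
  From (x_2, y_2) = (577, 102): x_3 = 17·577 + 32·3·102 = 19601; y_3 = 17·102 + 3·577 = 3465.
Step 3: Verify x_3² - 32·y_3² = 384199201 - 384199200 = 1 (should be 1). ✓

(x_1, y_1) = (17, 3); (x_3, y_3) = (19601, 3465).
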